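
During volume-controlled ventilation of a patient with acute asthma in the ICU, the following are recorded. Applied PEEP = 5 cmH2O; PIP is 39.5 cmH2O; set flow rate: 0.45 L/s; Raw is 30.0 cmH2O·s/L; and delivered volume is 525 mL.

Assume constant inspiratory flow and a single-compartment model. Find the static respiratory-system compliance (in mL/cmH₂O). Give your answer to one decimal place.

25.0

Equation of motion (constant flow): PIP = Vt/C + R·V̇ + PEEP.
Vt/C = PIP − R·V̇ − PEEP = 39.5 − 30.0×0.45 − 5 = 39.5 − 13.5 − 5 = 21.0 cmH2O.
C = Vt / 21.0 = 525 / 21.0 = 25.0 mL/cmH2O.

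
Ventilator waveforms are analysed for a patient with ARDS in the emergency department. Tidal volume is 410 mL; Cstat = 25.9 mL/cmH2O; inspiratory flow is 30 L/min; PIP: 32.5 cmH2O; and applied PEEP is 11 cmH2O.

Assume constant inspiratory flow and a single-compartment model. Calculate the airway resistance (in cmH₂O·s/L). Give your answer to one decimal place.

11.3

Flow: 30 L/min ÷ 60 = 0.5 L/s.
Equation of motion (constant flow): PIP = Vt/C + R·V̇ + PEEP.
R·V̇ = PIP − Vt/C − PEEP = 32.5 − 410/25.9 − 11 = 32.5 − 15.83 − 11 = 5.67 cmH2O.
R = 5.67 / 0.5 = 11.34 cmH2O·s/L.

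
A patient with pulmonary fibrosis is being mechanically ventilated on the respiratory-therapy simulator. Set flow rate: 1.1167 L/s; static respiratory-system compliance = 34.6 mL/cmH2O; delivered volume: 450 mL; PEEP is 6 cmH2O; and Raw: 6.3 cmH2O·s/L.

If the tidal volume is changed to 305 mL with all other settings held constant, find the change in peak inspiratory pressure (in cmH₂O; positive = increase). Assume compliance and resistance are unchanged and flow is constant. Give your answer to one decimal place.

PIP = Vt/C + R·V̇ + PEEP (constant-flow equation of motion).
Only the elastic term changes: ΔPIP = ΔVt / C = (305 − 450) / 34.6 = -4.191 cmH2O.

-4.2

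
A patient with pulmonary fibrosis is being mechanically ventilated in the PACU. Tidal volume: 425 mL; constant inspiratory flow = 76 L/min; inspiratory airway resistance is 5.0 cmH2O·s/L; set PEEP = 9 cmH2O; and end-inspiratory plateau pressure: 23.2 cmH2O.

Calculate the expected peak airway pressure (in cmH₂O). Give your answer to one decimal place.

Flow: 76 L/min ÷ 60 = 1.2667 L/s.
PIP = Pplat + Raw × flow = 23.2 + 5.0 × 1.2667 = 23.2 + 6.334 = 29.534 cmH2O.

29.5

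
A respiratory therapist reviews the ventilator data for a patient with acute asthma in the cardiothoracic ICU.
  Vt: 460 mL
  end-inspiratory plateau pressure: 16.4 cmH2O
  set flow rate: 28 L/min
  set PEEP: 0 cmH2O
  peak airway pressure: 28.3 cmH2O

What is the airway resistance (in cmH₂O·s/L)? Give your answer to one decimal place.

Flow: 28 L/min ÷ 60 = 0.4667 L/s.
Raw = (PIP − Pplat) / flow = (28.3 − 16.4) / 0.4667 = 11.9 / 0.4667 = 25.498 cmH2O·s/L.

25.5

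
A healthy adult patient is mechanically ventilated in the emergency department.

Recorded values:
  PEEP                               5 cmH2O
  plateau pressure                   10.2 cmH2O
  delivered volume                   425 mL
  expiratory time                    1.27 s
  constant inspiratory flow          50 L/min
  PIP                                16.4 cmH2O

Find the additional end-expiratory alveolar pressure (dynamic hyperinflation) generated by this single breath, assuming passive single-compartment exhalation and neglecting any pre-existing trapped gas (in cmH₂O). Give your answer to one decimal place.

Flow: 50 L/min ÷ 60 = 0.8333 L/s.
R = (PIP − Pplat)/V̇ = (16.4 − 10.2) / 0.8333 = 6.2/0.8333 = 7.44 cmH2O·s/L.
C = Vt/(Pplat − PEEP) = 425.0 / (10.2 − 5) = 425.0/5.2 = 81.731 mL/cmH2O.
τ = R × C = 7.44 × 0.08173 L/cmH2O = 0.6081 s.
Fraction remaining = e^(−Te/τ) = e^(−1.27/0.6081) = 0.1239; trapped volume = 425.0 × 0.1239 = 52.658 mL.
Additional alveolar pressure from trapping ≈ V_trapped / C = 52.658 / 81.731 = 0.6443 cmH2O.

0.6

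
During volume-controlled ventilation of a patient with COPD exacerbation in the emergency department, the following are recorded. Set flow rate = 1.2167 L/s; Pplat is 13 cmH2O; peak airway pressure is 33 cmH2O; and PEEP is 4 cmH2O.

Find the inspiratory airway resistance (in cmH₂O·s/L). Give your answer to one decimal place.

Raw = (PIP − Pplat) / flow = (33 − 13) / 1.2167 = 20.0 / 1.2167 = 16.438 cmH2O·s/L.

16.4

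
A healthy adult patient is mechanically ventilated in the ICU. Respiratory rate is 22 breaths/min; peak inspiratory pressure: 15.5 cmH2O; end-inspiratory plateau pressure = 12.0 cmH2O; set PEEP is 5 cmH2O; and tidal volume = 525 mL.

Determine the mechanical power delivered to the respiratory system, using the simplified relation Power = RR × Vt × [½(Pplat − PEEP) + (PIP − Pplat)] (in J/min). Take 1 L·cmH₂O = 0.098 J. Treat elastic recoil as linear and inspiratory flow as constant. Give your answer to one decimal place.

7.9

Per-breath work = Vt × [½(Pplat−PEEP) + (PIP−Pplat)] = 0.525 × [0.5×7.0 + 3.5] = 0.525 × 7.0 = 3.675 L·cmH2O.
Power = 22 × 3.675 = 80.85 L·cmH2O/min.
× 0.098 J/(L·cmH2O) → 7.923 J/min.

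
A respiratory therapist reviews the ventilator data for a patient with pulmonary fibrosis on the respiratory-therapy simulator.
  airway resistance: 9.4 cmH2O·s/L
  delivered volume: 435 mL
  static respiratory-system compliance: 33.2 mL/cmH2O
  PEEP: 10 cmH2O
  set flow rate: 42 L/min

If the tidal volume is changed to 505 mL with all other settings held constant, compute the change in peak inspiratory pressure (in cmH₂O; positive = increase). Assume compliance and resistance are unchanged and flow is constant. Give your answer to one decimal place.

2.1

PIP = Vt/C + R·V̇ + PEEP (constant-flow equation of motion).
Only the elastic term changes: ΔPIP = ΔVt / C = (505 − 435) / 33.2 = 2.108 cmH2O.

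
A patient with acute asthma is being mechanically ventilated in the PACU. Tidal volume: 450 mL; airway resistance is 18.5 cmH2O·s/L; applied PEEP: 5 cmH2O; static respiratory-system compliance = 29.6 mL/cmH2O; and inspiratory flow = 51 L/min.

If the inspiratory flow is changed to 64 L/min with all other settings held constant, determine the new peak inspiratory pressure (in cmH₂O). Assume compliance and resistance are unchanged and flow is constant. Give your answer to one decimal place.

39.9

Flow: 51 L/min ÷ 60 = 0.85 L/s.
New flow: 64 L/min ÷ 60 = 1.0667 L/s.
PIP = Vt/C + R·V̇ + PEEP (constant-flow equation of motion).
Only the resistive term changes: ΔPIP = R × ΔV̇ = 18.5 × (1.0667 − 0.85) = 18.5 × 0.2167 = 4.009 cmH2O.
Original PIP = 450/29.6 + 18.5×0.85 + 5 = 35.928 cmH2O; new PIP = 35.928 + (4.009) = 39.937 cmH2O.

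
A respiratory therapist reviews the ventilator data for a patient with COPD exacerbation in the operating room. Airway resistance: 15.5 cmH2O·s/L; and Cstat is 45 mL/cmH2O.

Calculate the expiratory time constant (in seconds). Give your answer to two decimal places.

τ = R × C = 15.5 × 45 mL/cmH2O = 15.5 × 0.045 L/cmH2O = 0.6975 s.

0.70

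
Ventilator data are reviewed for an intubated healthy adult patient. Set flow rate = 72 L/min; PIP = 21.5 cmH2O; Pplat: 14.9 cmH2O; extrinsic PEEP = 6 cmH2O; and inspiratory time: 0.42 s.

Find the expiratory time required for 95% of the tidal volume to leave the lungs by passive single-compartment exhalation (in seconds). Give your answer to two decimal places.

0.93

Flow: 72 L/min ÷ 60 = 1.2 L/s.
Vt = flow × Ti = 1.2 L/s × 0.42 s × 1000 mL/L = 504.0 mL.
R = (PIP − Pplat)/V̇ = (21.5 − 14.9) / 1.2 = 6.6/1.2 = 5.5 cmH2O·s/L.
C = Vt/(Pplat − PEEP) = 504.0 / (14.9 − 6) = 504.0/8.9 = 56.629 mL/cmH2O.
τ = R × C = 5.5 × 0.05663 L/cmH2O = 0.3115 s.
t = −τ·ln(1 − 0.95) = −0.3115·ln(0.05) = 0.9332 s.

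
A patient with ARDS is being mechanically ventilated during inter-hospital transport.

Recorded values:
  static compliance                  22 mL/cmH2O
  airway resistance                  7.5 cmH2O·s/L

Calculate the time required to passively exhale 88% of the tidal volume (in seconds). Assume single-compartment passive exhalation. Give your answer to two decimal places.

τ = R × C = 7.5 × 22 mL/cmH2O = 7.5 × 0.022 L/cmH2O = 0.165 s.
Exhaled fraction f = 1 − e^(−t/τ) → t = −τ·ln(1 − f) = −0.165·ln(0.12) = 0.3498 s.

0.35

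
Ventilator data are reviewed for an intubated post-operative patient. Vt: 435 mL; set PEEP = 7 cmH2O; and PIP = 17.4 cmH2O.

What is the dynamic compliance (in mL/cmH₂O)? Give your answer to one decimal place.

Dynamic compliance = Vt / (PIP − PEEP) = 435 / (17.4 − 7) = 435 / 10.4 = 41.827 mL/cmH2O.

41.8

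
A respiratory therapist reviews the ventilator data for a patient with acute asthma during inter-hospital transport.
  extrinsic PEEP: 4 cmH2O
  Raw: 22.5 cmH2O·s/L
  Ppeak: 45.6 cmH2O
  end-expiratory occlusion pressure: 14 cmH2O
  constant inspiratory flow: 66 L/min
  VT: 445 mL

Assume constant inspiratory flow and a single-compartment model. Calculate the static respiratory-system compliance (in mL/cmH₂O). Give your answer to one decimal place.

65.0

Flow: 66 L/min ÷ 60 = 1.1 L/s.
Total PEEP = 14 cmH2O (set 4 + intrinsic 10); this is the baseline alveolar pressure.
Equation of motion (constant flow): PIP = Vt/C + R·V̇ + PEEP.
Vt/C = PIP − R·V̇ − PEEP = 45.6 − 22.5×1.1 − 14 = 45.6 − 24.75 − 14 = 6.85 cmH2O.
C = Vt / 6.85 = 445 / 6.85 = 64.964 mL/cmH2O.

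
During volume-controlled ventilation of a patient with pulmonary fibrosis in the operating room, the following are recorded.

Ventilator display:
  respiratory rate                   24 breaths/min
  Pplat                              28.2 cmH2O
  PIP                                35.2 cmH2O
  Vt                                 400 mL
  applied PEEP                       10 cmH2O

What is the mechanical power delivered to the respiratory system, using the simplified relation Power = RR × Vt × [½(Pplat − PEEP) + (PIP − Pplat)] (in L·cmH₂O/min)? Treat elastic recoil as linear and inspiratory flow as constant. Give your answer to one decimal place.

Per-breath work = Vt × [½(Pplat−PEEP) + (PIP−Pplat)] = 0.400 × [0.5×18.2 + 7.0] = 0.400 × 16.1 = 6.44 L·cmH2O.
Power = 24 × 6.44 = 154.56 L·cmH2O/min.

154.6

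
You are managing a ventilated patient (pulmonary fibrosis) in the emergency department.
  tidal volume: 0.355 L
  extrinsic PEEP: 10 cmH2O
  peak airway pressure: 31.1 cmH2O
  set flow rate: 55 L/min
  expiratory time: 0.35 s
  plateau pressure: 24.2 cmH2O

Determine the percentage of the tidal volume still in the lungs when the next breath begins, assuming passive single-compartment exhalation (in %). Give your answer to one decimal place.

15.6

Flow: 55 L/min ÷ 60 = 0.9167 L/s.
R = (PIP − Pplat)/V̇ = (31.1 − 24.2) / 0.9167 = 6.9/0.9167 = 7.527 cmH2O·s/L.
C = Vt/(Pplat − PEEP) = 355.0 / (24.2 − 10) = 355.0/14.2 = 25.0 mL/cmH2O.
τ = R × C = 7.527 × 0.025 L/cmH2O = 0.1882 s.
Fraction remaining at end-expiration = e^(−Te/τ) = e^(−0.35/0.1882) = 0.1557 → 15.57%.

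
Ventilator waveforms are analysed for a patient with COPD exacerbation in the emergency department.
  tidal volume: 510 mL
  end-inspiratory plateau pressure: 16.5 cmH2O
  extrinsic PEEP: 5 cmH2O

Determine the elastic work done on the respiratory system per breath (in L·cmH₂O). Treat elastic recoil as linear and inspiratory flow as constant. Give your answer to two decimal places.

2.93

Elastic work ≈ ½ × (Pplat − PEEP) × Vt = 0.5 × (16.5 − 5) × 0.510 L = 0.5 × 11.5 × 0.510 = 2.933 L·cmH2O.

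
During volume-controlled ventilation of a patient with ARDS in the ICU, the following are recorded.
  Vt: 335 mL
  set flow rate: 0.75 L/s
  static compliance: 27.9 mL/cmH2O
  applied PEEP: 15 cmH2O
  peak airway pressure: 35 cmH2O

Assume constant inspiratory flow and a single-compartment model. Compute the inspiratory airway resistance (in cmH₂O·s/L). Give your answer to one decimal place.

Equation of motion (constant flow): PIP = Vt/C + R·V̇ + PEEP.
R·V̇ = PIP − Vt/C − PEEP = 35 − 335/27.9 − 15 = 35 − 12.007 − 15 = 7.993 cmH2O.
R = 7.993 / 0.75 = 10.657 cmH2O·s/L.

10.7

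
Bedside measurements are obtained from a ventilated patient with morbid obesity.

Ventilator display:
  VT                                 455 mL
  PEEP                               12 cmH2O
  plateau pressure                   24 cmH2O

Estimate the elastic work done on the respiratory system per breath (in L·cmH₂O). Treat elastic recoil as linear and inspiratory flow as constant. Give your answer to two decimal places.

2.73

Elastic work ≈ ½ × (Pplat − PEEP) × Vt = 0.5 × (24 − 12) × 0.455 L = 0.5 × 12.0 × 0.455 = 2.73 L·cmH2O.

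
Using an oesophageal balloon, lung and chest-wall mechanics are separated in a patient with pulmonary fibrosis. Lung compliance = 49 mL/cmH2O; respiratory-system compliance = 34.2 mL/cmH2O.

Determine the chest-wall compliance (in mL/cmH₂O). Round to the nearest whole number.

1/Ccw = 1/Crs − 1/CL.
1/Ccw = 1/34.2 − 1/49 = 0.008832.
Ccw = 113.22 mL/cmH2O.

113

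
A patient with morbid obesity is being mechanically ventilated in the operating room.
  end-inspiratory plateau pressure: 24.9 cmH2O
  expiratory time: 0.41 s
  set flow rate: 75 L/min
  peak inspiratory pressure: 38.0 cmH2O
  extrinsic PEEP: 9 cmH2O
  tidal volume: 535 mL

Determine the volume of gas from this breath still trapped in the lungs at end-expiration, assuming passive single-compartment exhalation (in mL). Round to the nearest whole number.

Flow: 75 L/min ÷ 60 = 1.25 L/s.
R = (PIP − Pplat)/V̇ = (38.0 − 24.9) / 1.25 = 13.1/1.25 = 10.48 cmH2O·s/L.
C = Vt/(Pplat − PEEP) = 535.0 / (24.9 − 9) = 535.0/15.9 = 33.648 mL/cmH2O.
τ = R × C = 10.48 × 0.03365 L/cmH2O = 0.3527 s.
Fraction remaining = e^(−Te/τ) = e^(−0.41/0.3527) = 0.3127.
Trapped volume = 535.0 × 0.3127 = 167.29 mL.

167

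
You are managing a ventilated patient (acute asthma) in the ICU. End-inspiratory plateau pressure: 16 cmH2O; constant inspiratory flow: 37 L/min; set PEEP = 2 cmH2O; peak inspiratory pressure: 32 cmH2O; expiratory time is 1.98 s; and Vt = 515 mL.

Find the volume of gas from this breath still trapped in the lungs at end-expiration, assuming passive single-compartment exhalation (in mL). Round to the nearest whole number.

Flow: 37 L/min ÷ 60 = 0.6167 L/s.
R = (PIP − Pplat)/V̇ = (32 − 16) / 0.6167 = 16.0/0.6167 = 25.945 cmH2O·s/L.
C = Vt/(Pplat − PEEP) = 515.0 / (16 − 2) = 515.0/14.0 = 36.786 mL/cmH2O.
τ = R × C = 25.945 × 0.03679 L/cmH2O = 0.9545 s.
Fraction remaining = e^(−Te/τ) = e^(−1.98/0.9545) = 0.1256.
Trapped volume = 515.0 × 0.1256 = 64.684 mL.

65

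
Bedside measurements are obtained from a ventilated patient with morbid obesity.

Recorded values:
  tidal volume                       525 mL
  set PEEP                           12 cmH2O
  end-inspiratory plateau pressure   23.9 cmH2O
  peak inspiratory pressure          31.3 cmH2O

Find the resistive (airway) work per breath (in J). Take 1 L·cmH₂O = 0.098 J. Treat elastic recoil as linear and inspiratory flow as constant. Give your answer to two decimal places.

With constant inspiratory flow the resistive pressure is constant at PIP − Pplat = 31.3 − 23.9 = 7.4 cmH2O, so resistive work = 7.4 × 0.525 = 3.885 L·cmH2O.
× 0.098 J/(L·cmH2O) → 0.3807 J.

0.38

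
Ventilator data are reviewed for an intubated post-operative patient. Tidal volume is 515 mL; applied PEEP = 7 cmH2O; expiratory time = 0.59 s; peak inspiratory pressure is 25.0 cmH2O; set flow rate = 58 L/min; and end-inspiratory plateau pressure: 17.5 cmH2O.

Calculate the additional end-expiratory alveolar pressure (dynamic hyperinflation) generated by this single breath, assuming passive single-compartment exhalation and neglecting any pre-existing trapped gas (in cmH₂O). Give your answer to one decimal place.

Flow: 58 L/min ÷ 60 = 0.9667 L/s.
R = (PIP − Pplat)/V̇ = (25.0 − 17.5) / 0.9667 = 7.5/0.9667 = 7.758 cmH2O·s/L.
C = Vt/(Pplat − PEEP) = 515.0 / (17.5 − 7) = 515.0/10.5 = 49.048 mL/cmH2O.
τ = R × C = 7.758 × 0.04905 L/cmH2O = 0.3805 s.
Fraction remaining = e^(−Te/τ) = e^(−0.59/0.3805) = 0.2121; trapped volume = 515.0 × 0.2121 = 109.23 mL.
Additional alveolar pressure from trapping ≈ V_trapped / C = 109.23 / 49.048 = 2.227 cmH2O.

2.2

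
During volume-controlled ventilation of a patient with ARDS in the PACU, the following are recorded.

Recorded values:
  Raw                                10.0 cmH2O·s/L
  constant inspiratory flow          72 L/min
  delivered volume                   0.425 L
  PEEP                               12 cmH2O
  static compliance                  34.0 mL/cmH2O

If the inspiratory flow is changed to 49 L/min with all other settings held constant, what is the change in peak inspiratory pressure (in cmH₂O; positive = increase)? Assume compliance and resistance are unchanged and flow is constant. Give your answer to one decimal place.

-3.8

Flow: 72 L/min ÷ 60 = 1.2 L/s.
New flow: 49 L/min ÷ 60 = 0.8167 L/s.
PIP = Vt/C + R·V̇ + PEEP (constant-flow equation of motion).
Only the resistive term changes: ΔPIP = R × ΔV̇ = 10.0 × (0.8167 − 1.2) = 10.0 × -0.3833 = -3.833 cmH2O.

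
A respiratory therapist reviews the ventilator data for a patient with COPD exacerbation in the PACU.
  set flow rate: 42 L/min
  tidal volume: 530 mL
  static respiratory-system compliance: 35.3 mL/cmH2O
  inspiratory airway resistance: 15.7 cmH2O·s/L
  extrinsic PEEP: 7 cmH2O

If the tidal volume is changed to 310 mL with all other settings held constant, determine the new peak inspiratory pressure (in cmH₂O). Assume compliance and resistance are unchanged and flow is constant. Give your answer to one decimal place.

26.8

Flow: 42 L/min ÷ 60 = 0.7 L/s.
PIP = Vt/C + R·V̇ + PEEP (constant-flow equation of motion).
Only the elastic term changes: ΔPIP = ΔVt / C = (310 − 530) / 35.3 = -6.232 cmH2O.
Original PIP = 530/35.3 + 15.7×0.7 + 7 = 33.004 cmH2O; new PIP = 33.004 + (-6.232) = 26.772 cmH2O.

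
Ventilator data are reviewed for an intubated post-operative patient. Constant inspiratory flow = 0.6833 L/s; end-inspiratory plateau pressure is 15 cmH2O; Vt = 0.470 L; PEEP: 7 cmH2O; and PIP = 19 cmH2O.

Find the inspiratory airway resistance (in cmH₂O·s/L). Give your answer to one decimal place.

Raw = (PIP − Pplat) / flow = (19 − 15) / 0.6833 = 4.0 / 0.6833 = 5.854 cmH2O·s/L.

5.9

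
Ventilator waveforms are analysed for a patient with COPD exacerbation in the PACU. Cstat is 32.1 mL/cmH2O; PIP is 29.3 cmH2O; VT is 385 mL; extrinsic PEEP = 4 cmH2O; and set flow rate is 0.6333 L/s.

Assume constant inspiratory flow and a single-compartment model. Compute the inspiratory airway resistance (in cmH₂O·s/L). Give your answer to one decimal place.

21.0

Equation of motion (constant flow): PIP = Vt/C + R·V̇ + PEEP.
R·V̇ = PIP − Vt/C − PEEP = 29.3 − 385/32.1 − 4 = 29.3 − 11.994 − 4 = 13.306 cmH2O.
R = 13.306 / 0.6333 = 21.011 cmH2O·s/L.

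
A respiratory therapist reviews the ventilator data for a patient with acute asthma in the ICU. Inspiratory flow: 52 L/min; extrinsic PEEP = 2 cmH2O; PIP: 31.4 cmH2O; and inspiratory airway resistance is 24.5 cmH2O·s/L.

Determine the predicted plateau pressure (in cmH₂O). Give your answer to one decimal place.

Flow: 52 L/min ÷ 60 = 0.8667 L/s.
Pplat = PIP − Raw × flow = 31.4 − 24.5 × 0.8667 = 31.4 − 21.234 = 10.166 cmH2O.

10.2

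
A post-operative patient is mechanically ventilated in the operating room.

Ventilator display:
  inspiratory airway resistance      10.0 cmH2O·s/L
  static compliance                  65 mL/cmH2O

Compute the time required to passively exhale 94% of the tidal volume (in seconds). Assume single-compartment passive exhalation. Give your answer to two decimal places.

1.83

τ = R × C = 10.0 × 65 mL/cmH2O = 10.0 × 0.065 L/cmH2O = 0.65 s.
Exhaled fraction f = 1 − e^(−t/τ) → t = −τ·ln(1 − f) = −0.65·ln(0.06) = 1.829 s.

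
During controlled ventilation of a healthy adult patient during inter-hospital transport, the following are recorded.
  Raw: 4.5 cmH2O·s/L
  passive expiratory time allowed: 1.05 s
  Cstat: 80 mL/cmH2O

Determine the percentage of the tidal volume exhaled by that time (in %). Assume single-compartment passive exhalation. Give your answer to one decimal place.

94.6

τ = R × C = 4.5 × 80 mL/cmH2O = 4.5 × 0.080 L/cmH2O = 0.36 s.
Passive exhalation: V(t)/V₀ = e^(−t/τ) = e^(−1.05/0.36) = 0.05411.
Fraction exhaled = 1 − 0.05411 = 0.9459 → 94.59%.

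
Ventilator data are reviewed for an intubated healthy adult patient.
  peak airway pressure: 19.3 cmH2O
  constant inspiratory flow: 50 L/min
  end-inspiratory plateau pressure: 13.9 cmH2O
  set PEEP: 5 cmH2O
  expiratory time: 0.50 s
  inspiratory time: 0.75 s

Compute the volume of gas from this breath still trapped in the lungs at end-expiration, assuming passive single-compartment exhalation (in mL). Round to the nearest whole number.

Flow: 50 L/min ÷ 60 = 0.8333 L/s.
Vt = flow × Ti = 0.8333 L/s × 0.75 s × 1000 mL/L = 624.98 mL.
R = (PIP − Pplat)/V̇ = (19.3 − 13.9) / 0.8333 = 5.4/0.8333 = 6.48 cmH2O·s/L.
C = Vt/(Pplat − PEEP) = 624.98 / (13.9 − 5) = 624.98/8.9 = 70.222 mL/cmH2O.
τ = R × C = 6.48 × 0.07022 L/cmH2O = 0.455 s.
Fraction remaining = e^(−Te/τ) = e^(−0.50/0.455) = 0.3332.
Trapped volume = 624.98 × 0.3332 = 208.24 mL.

208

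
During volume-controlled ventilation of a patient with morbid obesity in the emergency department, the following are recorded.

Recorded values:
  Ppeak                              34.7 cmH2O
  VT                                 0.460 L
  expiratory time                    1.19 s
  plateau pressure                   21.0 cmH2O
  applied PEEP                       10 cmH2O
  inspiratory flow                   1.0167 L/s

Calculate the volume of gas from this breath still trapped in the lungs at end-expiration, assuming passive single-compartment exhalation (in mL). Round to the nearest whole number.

R = (PIP − Pplat)/V̇ = (34.7 − 21.0) / 1.0167 = 13.7/1.0167 = 13.475 cmH2O·s/L.
C = Vt/(Pplat − PEEP) = 460.0 / (21.0 − 10) = 460.0/11.0 = 41.818 mL/cmH2O.
τ = R × C = 13.475 × 0.04182 L/cmH2O = 0.5635 s.
Fraction remaining = e^(−Te/τ) = e^(−1.19/0.5635) = 0.121.
Trapped volume = 460.0 × 0.121 = 55.66 mL.

56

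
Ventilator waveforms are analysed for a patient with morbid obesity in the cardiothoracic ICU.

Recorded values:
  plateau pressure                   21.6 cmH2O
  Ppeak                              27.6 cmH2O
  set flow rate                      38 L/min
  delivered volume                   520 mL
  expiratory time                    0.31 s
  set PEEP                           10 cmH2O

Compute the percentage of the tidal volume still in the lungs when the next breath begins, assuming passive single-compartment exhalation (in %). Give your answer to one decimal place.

48.2

Flow: 38 L/min ÷ 60 = 0.6333 L/s.
R = (PIP − Pplat)/V̇ = (27.6 − 21.6) / 0.6333 = 6.0/0.6333 = 9.474 cmH2O·s/L.
C = Vt/(Pplat − PEEP) = 520.0 / (21.6 − 10) = 520.0/11.6 = 44.828 mL/cmH2O.
τ = R × C = 9.474 × 0.04483 L/cmH2O = 0.4247 s.
Fraction remaining at end-expiration = e^(−Te/τ) = e^(−0.31/0.4247) = 0.4819 → 48.19%.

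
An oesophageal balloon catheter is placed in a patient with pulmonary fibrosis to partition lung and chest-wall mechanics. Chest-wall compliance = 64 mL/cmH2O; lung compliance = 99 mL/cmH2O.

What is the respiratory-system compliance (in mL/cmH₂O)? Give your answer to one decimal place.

38.9

Lung and chest wall are elastances in series: 1/Crs = 1/CL + 1/Ccw.
1/Crs = 1/99 + 1/64 = 0.02573.
Crs = 38.865 mL/cmH2O.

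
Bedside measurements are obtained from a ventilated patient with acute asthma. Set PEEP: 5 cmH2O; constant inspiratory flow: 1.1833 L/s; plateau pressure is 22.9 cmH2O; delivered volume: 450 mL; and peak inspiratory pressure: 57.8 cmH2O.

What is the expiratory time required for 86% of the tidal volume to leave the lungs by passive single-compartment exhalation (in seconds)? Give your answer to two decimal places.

R = (PIP − Pplat)/V̇ = (57.8 − 22.9) / 1.1833 = 34.9/1.1833 = 29.494 cmH2O·s/L.
C = Vt/(Pplat − PEEP) = 450.0 / (22.9 − 5) = 450.0/17.9 = 25.14 mL/cmH2O.
τ = R × C = 29.494 × 0.02514 L/cmH2O = 0.7415 s.
t = −τ·ln(1 − 0.86) = −0.7415·ln(0.14) = 1.458 s.

1.46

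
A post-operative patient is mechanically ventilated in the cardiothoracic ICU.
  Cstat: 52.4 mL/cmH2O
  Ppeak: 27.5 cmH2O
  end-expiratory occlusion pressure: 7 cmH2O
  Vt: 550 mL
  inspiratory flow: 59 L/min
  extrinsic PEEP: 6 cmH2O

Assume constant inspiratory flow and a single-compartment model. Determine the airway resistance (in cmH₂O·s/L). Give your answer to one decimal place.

Flow: 59 L/min ÷ 60 = 0.9833 L/s.
Total PEEP = 7 cmH2O (set 6 + intrinsic 1); this is the baseline alveolar pressure.
Equation of motion (constant flow): PIP = Vt/C + R·V̇ + PEEP.
R·V̇ = PIP − Vt/C − PEEP = 27.5 − 550/52.4 − 7 = 27.5 − 10.496 − 7 = 10.004 cmH2O.
R = 10.004 / 0.9833 = 10.174 cmH2O·s/L.

10.2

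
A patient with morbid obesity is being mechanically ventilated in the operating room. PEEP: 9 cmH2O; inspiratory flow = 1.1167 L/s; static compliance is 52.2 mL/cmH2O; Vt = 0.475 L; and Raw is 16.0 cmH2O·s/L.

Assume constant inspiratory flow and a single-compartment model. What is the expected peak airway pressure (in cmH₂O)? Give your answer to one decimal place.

Equation of motion (constant flow): PIP = Vt/C + R·V̇ + PEEP.
PIP = 475/52.2 + 16.0×1.1167 + 9 = 9.1 + 17.867 + 9 = 35.967 cmH2O.

36.0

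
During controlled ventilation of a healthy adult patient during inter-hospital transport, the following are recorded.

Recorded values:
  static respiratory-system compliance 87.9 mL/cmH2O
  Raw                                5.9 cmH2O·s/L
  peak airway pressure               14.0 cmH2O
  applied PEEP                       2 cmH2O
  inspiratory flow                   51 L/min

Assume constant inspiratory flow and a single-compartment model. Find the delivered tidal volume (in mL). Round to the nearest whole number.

614

Flow: 51 L/min ÷ 60 = 0.85 L/s.
Equation of motion (constant flow): PIP = Vt/C + R·V̇ + PEEP.
Vt/C = PIP − R·V̇ − PEEP = 14.0 − 5.015 − 2 = 6.985 cmH2O.
Vt = C × 6.985 = 87.9 × 6.985 = 613.98 mL.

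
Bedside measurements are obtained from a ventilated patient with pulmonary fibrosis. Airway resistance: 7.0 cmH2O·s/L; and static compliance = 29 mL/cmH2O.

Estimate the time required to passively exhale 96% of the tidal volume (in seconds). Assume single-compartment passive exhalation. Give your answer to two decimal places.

0.65

τ = R × C = 7.0 × 29 mL/cmH2O = 7.0 × 0.029 L/cmH2O = 0.203 s.
Exhaled fraction f = 1 − e^(−t/τ) → t = −τ·ln(1 − f) = −0.203·ln(0.04) = 0.6534 s.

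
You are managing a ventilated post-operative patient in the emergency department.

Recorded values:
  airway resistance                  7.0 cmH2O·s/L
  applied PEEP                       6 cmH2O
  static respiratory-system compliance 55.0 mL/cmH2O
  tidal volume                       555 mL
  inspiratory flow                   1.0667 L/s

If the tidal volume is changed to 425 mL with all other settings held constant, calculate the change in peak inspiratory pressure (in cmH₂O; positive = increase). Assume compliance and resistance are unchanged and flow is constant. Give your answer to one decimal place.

PIP = Vt/C + R·V̇ + PEEP (constant-flow equation of motion).
Only the elastic term changes: ΔPIP = ΔVt / C = (425 − 555) / 55.0 = -2.364 cmH2O.

-2.4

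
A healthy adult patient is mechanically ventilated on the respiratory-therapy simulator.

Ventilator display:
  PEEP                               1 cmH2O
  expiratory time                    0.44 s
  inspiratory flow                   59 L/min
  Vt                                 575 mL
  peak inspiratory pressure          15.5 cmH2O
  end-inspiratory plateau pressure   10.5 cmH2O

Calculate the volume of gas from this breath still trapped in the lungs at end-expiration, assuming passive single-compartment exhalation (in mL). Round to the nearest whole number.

138

Flow: 59 L/min ÷ 60 = 0.9833 L/s.
R = (PIP − Pplat)/V̇ = (15.5 − 10.5) / 0.9833 = 5.0/0.9833 = 5.085 cmH2O·s/L.
C = Vt/(Pplat − PEEP) = 575.0 / (10.5 − 1) = 575.0/9.5 = 60.526 mL/cmH2O.
τ = R × C = 5.085 × 0.06053 L/cmH2O = 0.3078 s.
Fraction remaining = e^(−Te/τ) = e^(−0.44/0.3078) = 0.2394.
Trapped volume = 575.0 × 0.2394 = 137.66 mL.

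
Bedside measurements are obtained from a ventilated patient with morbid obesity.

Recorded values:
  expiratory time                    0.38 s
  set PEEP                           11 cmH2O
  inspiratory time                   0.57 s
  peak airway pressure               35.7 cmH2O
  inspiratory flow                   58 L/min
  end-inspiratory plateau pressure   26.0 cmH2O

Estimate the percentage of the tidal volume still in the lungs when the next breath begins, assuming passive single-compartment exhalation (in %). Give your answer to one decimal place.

35.7

Flow: 58 L/min ÷ 60 = 0.9667 L/s.
Vt = flow × Ti = 0.9667 L/s × 0.57 s × 1000 mL/L = 551.02 mL.
R = (PIP − Pplat)/V̇ = (35.7 − 26.0) / 0.9667 = 9.7/0.9667 = 10.034 cmH2O·s/L.
C = Vt/(Pplat − PEEP) = 551.02 / (26.0 − 11) = 551.02/15.0 = 36.735 mL/cmH2O.
τ = R × C = 10.034 × 0.03674 L/cmH2O = 0.3686 s.
Fraction remaining at end-expiration = e^(−Te/τ) = e^(−0.38/0.3686) = 0.3567 → 35.67%.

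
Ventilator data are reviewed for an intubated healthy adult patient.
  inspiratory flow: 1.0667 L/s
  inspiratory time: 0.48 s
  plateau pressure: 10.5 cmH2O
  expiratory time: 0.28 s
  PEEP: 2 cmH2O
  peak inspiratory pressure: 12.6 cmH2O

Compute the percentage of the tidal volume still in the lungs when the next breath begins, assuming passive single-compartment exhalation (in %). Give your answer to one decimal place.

Vt = flow × Ti = 1.0667 L/s × 0.48 s × 1000 mL/L = 512.02 mL.
R = (PIP − Pplat)/V̇ = (12.6 − 10.5) / 1.0667 = 2.1/1.0667 = 1.969 cmH2O·s/L.
C = Vt/(Pplat − PEEP) = 512.02 / (10.5 − 2) = 512.02/8.5 = 60.238 mL/cmH2O.
τ = R × C = 1.969 × 0.06024 L/cmH2O = 0.1186 s.
Fraction remaining at end-expiration = e^(−Te/τ) = e^(−0.28/0.1186) = 0.09434 → 9.434%.

9.4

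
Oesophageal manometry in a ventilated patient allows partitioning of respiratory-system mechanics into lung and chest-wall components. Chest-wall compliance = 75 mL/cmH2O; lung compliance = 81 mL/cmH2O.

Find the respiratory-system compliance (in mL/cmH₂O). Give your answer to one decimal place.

38.9

Lung and chest wall are elastances in series: 1/Crs = 1/CL + 1/Ccw.
1/Crs = 1/81 + 1/75 = 0.02568.
Crs = 38.941 mL/cmH2O.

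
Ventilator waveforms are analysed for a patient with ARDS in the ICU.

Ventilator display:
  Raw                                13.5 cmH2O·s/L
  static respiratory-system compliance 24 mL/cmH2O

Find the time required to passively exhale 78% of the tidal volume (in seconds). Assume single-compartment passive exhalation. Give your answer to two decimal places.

0.49

τ = R × C = 13.5 × 24 mL/cmH2O = 13.5 × 0.024 L/cmH2O = 0.324 s.
Exhaled fraction f = 1 − e^(−t/τ) → t = −τ·ln(1 − f) = −0.324·ln(0.22) = 0.4906 s.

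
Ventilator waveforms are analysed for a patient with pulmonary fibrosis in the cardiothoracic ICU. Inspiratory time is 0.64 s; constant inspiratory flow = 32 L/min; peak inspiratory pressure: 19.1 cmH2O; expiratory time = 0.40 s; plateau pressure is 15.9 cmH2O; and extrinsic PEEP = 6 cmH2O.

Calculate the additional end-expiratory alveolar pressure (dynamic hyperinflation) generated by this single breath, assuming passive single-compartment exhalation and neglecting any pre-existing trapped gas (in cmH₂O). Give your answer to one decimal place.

Flow: 32 L/min ÷ 60 = 0.5333 L/s.
Vt = flow × Ti = 0.5333 L/s × 0.64 s × 1000 mL/L = 341.31 mL.
R = (PIP − Pplat)/V̇ = (19.1 − 15.9) / 0.5333 = 3.2/0.5333 = 6.0 cmH2O·s/L.
C = Vt/(Pplat − PEEP) = 341.31 / (15.9 − 6) = 341.31/9.9 = 34.476 mL/cmH2O.
τ = R × C = 6.0 × 0.03448 L/cmH2O = 0.2069 s.
Fraction remaining = e^(−Te/τ) = e^(−0.40/0.2069) = 0.1447; trapped volume = 341.31 × 0.1447 = 49.388 mL.
Additional alveolar pressure from trapping ≈ V_trapped / C = 49.388 / 34.476 = 1.433 cmH2O.

1.4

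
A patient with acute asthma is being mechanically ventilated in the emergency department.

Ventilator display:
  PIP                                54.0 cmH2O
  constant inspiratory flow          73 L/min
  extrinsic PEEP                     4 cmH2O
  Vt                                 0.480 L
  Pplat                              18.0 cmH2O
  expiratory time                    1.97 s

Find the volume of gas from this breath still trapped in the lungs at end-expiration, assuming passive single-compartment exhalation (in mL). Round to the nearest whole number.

69

Flow: 73 L/min ÷ 60 = 1.2167 L/s.
R = (PIP − Pplat)/V̇ = (54.0 − 18.0) / 1.2167 = 36.0/1.2167 = 29.588 cmH2O·s/L.
C = Vt/(Pplat − PEEP) = 480.0 / (18.0 − 4) = 480.0/14.0 = 34.286 mL/cmH2O.
τ = R × C = 29.588 × 0.03429 L/cmH2O = 1.015 s.
Fraction remaining = e^(−Te/τ) = e^(−1.97/1.015) = 0.1436.
Trapped volume = 480.0 × 0.1436 = 68.928 mL.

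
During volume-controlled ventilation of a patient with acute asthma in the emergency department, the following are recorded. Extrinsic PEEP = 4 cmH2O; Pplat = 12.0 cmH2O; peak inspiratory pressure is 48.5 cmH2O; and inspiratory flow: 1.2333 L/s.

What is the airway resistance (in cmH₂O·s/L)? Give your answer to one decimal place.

29.6

Raw = (PIP − Pplat) / flow = (48.5 − 12.0) / 1.2333 = 36.5 / 1.2333 = 29.595 cmH2O·s/L.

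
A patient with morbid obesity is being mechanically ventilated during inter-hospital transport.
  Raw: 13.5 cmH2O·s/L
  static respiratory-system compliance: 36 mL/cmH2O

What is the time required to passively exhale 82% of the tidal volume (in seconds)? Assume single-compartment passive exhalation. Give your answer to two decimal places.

τ = R × C = 13.5 × 36 mL/cmH2O = 13.5 × 0.036 L/cmH2O = 0.486 s.
Exhaled fraction f = 1 − e^(−t/τ) → t = −τ·ln(1 − f) = −0.486·ln(0.18) = 0.8334 s.

0.83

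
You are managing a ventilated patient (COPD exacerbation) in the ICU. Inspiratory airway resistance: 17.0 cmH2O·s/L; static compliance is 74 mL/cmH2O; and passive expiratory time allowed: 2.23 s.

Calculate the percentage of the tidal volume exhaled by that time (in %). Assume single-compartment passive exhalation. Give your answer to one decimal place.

τ = R × C = 17.0 × 74 mL/cmH2O = 17.0 × 0.074 L/cmH2O = 1.258 s.
Passive exhalation: V(t)/V₀ = e^(−t/τ) = e^(−2.23/1.258) = 0.1699.
Fraction exhaled = 1 − 0.1699 = 0.8301 → 83.01%.

83.0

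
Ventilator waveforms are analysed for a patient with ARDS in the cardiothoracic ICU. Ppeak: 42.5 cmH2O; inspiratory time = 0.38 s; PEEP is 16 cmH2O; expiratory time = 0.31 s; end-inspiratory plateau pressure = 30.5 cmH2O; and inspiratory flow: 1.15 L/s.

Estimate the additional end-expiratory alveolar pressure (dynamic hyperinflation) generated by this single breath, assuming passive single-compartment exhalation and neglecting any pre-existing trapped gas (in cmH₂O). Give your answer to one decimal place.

Vt = flow × Ti = 1.15 L/s × 0.38 s × 1000 mL/L = 437.0 mL.
R = (PIP − Pplat)/V̇ = (42.5 − 30.5) / 1.15 = 12.0/1.15 = 10.435 cmH2O·s/L.
C = Vt/(Pplat − PEEP) = 437.0 / (30.5 − 16) = 437.0/14.5 = 30.138 mL/cmH2O.
τ = R × C = 10.435 × 0.03014 L/cmH2O = 0.3145 s.
Fraction remaining = e^(−Te/τ) = e^(−0.31/0.3145) = 0.3732; trapped volume = 437.0 × 0.3732 = 163.09 mL.
Additional alveolar pressure from trapping ≈ V_trapped / C = 163.09 / 30.138 = 5.411 cmH2O.

5.4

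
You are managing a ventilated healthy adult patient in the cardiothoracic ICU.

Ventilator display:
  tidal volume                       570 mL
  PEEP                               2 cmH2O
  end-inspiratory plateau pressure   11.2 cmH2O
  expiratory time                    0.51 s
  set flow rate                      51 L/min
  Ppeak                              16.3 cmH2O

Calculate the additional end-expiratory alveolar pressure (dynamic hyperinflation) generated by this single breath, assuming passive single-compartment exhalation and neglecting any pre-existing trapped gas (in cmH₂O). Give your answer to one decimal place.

2.3

Flow: 51 L/min ÷ 60 = 0.85 L/s.
R = (PIP − Pplat)/V̇ = (16.3 − 11.2) / 0.85 = 5.1/0.85 = 6.0 cmH2O·s/L.
C = Vt/(Pplat − PEEP) = 570.0 / (11.2 − 2) = 570.0/9.2 = 61.957 mL/cmH2O.
τ = R × C = 6.0 × 0.06196 L/cmH2O = 0.3718 s.
Fraction remaining = e^(−Te/τ) = e^(−0.51/0.3718) = 0.2537; trapped volume = 570.0 × 0.2537 = 144.61 mL.
Additional alveolar pressure from trapping ≈ V_trapped / C = 144.61 / 61.957 = 2.334 cmH2O.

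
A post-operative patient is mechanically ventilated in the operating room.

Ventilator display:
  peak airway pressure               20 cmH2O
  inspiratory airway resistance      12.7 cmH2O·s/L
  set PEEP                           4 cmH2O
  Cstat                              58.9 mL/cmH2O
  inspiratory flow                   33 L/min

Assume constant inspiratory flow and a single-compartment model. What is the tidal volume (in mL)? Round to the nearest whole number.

531

Flow: 33 L/min ÷ 60 = 0.55 L/s.
Equation of motion (constant flow): PIP = Vt/C + R·V̇ + PEEP.
Vt/C = PIP − R·V̇ − PEEP = 20 − 6.985 − 4 = 9.015 cmH2O.
Vt = C × 9.015 = 58.9 × 9.015 = 530.98 mL.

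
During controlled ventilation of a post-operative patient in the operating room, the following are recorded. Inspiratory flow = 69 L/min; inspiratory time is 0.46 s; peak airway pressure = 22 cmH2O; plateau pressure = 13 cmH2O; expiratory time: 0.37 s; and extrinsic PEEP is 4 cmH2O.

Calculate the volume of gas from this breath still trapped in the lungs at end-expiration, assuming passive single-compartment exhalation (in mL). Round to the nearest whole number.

Flow: 69 L/min ÷ 60 = 1.15 L/s.
Vt = flow × Ti = 1.15 L/s × 0.46 s × 1000 mL/L = 529.0 mL.
R = (PIP − Pplat)/V̇ = (22 − 13) / 1.15 = 9.0/1.15 = 7.826 cmH2O·s/L.
C = Vt/(Pplat − PEEP) = 529.0 / (13 − 4) = 529.0/9.0 = 58.778 mL/cmH2O.
τ = R × C = 7.826 × 0.05878 L/cmH2O = 0.46 s.
Fraction remaining = e^(−Te/τ) = e^(−0.37/0.46) = 0.4474.
Trapped volume = 529.0 × 0.4474 = 236.67 mL.

237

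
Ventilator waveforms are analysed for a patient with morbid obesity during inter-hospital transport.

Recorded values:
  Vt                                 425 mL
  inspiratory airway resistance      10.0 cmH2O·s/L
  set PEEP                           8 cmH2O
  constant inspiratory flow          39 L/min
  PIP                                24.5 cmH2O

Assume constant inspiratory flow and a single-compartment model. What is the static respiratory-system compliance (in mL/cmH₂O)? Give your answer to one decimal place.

42.5

Flow: 39 L/min ÷ 60 = 0.65 L/s.
Equation of motion (constant flow): PIP = Vt/C + R·V̇ + PEEP.
Vt/C = PIP − R·V̇ − PEEP = 24.5 − 10.0×0.65 − 8 = 24.5 − 6.5 − 8 = 10.0 cmH2O.
C = Vt / 10.0 = 425 / 10.0 = 42.5 mL/cmH2O.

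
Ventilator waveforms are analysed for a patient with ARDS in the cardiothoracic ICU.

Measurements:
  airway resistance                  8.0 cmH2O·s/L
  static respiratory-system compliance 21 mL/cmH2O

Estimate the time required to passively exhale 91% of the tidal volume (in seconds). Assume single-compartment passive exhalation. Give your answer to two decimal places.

0.40

τ = R × C = 8.0 × 21 mL/cmH2O = 8.0 × 0.021 L/cmH2O = 0.168 s.
Exhaled fraction f = 1 − e^(−t/τ) → t = −τ·ln(1 − f) = −0.168·ln(0.09) = 0.4045 s.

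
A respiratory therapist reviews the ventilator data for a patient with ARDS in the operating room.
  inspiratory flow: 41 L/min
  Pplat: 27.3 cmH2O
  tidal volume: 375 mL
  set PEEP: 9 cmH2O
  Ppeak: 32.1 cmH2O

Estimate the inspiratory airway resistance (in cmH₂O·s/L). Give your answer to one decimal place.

Flow: 41 L/min ÷ 60 = 0.6833 L/s.
Raw = (PIP − Pplat) / flow = (32.1 − 27.3) / 0.6833 = 4.8 / 0.6833 = 7.025 cmH2O·s/L.

7.0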